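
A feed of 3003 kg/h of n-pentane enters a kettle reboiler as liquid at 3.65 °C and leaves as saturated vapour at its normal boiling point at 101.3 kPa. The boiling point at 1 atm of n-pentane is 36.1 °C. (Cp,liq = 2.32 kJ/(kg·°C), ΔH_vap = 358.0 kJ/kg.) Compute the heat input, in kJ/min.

liquid 3.65→36.1 °C: 75.284 kJ/kg
vaporisation at 36.1 °C: 358 kJ/kg
Δh = 75.284 + 358 = 433.28 kJ/kg
Q = ṁ·Δh = 3003 kg/h × 433.28 kJ/kg = 1.3012e+06 kJ/h
|Q| = 361.43 kW = 21686 kJ/min

Q = 21700 kJ/min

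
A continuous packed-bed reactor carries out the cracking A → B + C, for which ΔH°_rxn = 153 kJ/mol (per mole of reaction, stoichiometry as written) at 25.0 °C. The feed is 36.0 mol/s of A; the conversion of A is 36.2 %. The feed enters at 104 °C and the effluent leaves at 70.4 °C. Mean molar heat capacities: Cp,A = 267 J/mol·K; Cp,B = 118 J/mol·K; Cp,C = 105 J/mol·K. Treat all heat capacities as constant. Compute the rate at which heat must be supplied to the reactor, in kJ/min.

Q_in = 98700 kJ/min

Extent of reaction ξ = 0.362 × 36.0 = 13.032 mol/s
Reaction term: ξ·ΔH°_rxn = 13.032 × 153 = 1993.9 kJ/s
Sensible, feed 104→25 °C: -759.35 kJ/s
Outlet flows (mol/s): A 22.968, B 13.032, C 13.032
Sensible, products 25→70.4 °C: 410.35 kJ/s
Q = ΔH = 1644.9 kJ/s = 1644.9 kW
Heat supplied = 98694 kJ/min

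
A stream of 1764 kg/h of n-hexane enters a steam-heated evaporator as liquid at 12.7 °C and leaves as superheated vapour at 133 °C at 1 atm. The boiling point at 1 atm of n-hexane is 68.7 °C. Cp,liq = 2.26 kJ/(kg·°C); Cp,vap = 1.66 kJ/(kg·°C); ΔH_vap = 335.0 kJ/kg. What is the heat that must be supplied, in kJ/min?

liquid 12.7→68.7 °C: 126.56 kJ/kg
vaporisation at 68.7 °C: 335 kJ/kg
vapour 68.7→133 °C: 106.74 kJ/kg
Δh = 126.56 + 335 + 106.74 = 568.3 kJ/kg
Q = ṁ·Δh = 1764 kg/h × 568.3 kJ/kg = 1.0025e+06 kJ/h
|Q| = 278.47 kW = 16708 kJ/min

Q = 16700 kJ/min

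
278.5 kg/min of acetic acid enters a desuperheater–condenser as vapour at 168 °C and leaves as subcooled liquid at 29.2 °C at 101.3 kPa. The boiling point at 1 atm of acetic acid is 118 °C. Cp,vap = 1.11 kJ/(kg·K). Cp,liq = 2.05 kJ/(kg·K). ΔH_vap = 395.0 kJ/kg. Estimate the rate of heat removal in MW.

vapour 168→118 °C: -55.5 kJ/kg
condensation at 118 °C: -395 kJ/kg
liquid 118→29.2 °C: -182.04 kJ/kg
Δh = -55.5 + -395 + -182.04 = -632.54 kJ/kg
Q = ṁ·Δh = 278.5 kg/min × -632.54 kJ/kg = -176160 kJ/min
|Q| = 2936 kW = 2.936 MW

Q_c = 2.94 MW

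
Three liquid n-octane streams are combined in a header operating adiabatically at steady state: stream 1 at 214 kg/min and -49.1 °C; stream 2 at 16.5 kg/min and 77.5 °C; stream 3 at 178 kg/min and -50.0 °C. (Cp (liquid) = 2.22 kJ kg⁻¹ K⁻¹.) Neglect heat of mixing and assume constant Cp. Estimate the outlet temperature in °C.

Energy balance with Q = 0: Σ ṁᵢCp,ᵢ(T_out − Tᵢ) = 0
T_out = Σ ṁᵢCp,ᵢTᵢ / Σ ṁᵢCp,ᵢ
      = -40246 / 906.87 = -44.379 °C

T_out = -44.4 °C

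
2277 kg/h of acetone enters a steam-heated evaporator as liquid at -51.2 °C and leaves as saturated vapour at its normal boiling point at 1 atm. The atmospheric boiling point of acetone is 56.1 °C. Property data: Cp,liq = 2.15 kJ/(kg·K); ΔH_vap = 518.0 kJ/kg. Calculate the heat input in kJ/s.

Q = 474 kJ/s

liquid -51.2→56.1 °C: 230.7 kJ/kg
vaporisation at 56.1 °C: 518 kJ/kg
Δh = 230.7 + 518 = 748.7 kJ/kg
Q = ṁ·Δh = 2277 kg/h × 748.7 kJ/kg = 1.7048e+06 kJ/h
|Q| = 473.55 kW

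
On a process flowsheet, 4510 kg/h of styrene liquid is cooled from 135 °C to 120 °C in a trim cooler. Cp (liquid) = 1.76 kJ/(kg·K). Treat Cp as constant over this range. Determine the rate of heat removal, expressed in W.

Q_c = 33100 W

Q = ṁ·Cp·ΔT = 4510 × 1.76 × (120 − 135) = -119060 kJ/h
Converting: 119060 / 3600 s = 33.073 kW
Cooling duty = 33073 W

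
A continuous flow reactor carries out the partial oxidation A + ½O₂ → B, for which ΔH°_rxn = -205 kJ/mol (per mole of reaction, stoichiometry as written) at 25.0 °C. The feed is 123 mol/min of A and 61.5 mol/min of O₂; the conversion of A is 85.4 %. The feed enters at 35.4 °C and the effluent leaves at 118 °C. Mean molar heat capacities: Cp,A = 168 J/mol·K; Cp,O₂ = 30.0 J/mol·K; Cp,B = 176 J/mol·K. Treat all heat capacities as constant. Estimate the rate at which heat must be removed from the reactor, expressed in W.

Extent of reaction ξ = 0.854 × 123 = 105.04 mol/min
Reaction term: ξ·ΔH°_rxn = 105.04 × -205 = -21534 kJ/min
Sensible, feed 35.4→25 °C: -234.09 kJ/min
Outlet flows (mol/min): A 17.958, O₂ 8.979, B 105.04
Sensible, products 25→118 °C: 2025 kJ/min
Q = ΔH = -19743 kJ/min = -329.05 kW
Heat removed = 329050 W

Q_out = 329000 W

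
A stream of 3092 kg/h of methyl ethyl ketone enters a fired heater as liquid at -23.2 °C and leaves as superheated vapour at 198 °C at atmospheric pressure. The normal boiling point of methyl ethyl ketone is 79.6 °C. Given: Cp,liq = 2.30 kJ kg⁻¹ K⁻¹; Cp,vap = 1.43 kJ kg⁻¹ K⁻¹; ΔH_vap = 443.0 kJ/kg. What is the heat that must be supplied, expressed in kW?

liquid -23.2→79.6 °C: 236.44 kJ/kg
vaporisation at 79.6 °C: 443 kJ/kg
vapour 79.6→198 °C: 169.31 kJ/kg
Δh = 236.44 + 443 + 169.31 = 848.75 kJ/kg
Q = ṁ·Δh = 3092 kg/h × 848.75 kJ/kg = 2.6243e+06 kJ/h
|Q| = 728.98 kW

Q = 729 kW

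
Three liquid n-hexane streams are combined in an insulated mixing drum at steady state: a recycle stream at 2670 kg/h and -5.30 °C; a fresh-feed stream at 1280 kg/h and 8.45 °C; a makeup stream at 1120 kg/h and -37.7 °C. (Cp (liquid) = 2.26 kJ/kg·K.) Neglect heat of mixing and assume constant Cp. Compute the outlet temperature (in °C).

No heat crosses the boundary, so H_out = H_in.
Σ ṁᵢCp,ᵢTᵢ = 2670×2.26×-5.30 + 1280×2.26×8.45 + 1120×2.26×-37.7 = -102960
Σ ṁᵢCp,ᵢ = 2670×2.26 + 1280×2.26 + 1120×2.26 = 11458
T_out = -102960 / 11458 = -8.986 °C

T_out = -8.99 °C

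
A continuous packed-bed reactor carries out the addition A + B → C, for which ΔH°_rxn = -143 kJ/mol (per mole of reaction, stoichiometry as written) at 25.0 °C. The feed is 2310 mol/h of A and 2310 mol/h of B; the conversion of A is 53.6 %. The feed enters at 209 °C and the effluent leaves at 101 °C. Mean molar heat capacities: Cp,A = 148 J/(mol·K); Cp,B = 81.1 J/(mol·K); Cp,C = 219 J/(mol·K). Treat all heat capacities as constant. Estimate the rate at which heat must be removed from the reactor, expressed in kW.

Q_out = 65.3 kW

Extent of reaction ξ = 0.536 × 2310 = 1238.2 mol/h
Reaction term: ξ·ΔH°_rxn = 1238.2 × -143 = -177060 kJ/h
Sensible, feed 209→25 °C: -97377 kJ/h
Outlet flows (mol/h): A 1071.8, B 1071.8, C 1238.2
Sensible, products 25→101 °C: 39270 kJ/h
Q = ΔH = -235160 kJ/h = -65.323 kW
Heat removed = 65.323 kW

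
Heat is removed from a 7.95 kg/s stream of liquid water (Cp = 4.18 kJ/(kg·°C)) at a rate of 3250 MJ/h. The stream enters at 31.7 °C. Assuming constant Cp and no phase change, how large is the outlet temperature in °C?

Q = 3250 MJ/h = 902.78 kJ/s
ΔT = Q/(ṁ·Cp) = 902.78/(7.95×4.18) = 27.167 K
T_out = 31.7 − 27.167 = 4.5333 °C

T_out = 4.53 °C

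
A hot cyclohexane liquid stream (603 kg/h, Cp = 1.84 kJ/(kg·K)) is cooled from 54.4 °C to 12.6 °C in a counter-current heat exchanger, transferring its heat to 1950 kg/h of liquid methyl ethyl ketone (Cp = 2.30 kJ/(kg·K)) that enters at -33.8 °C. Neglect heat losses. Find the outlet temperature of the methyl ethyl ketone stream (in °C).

T_c,out = -23.5 °C

Heat released by hot stream: Q = 603 × 1.84 × (54.4 − 12.6) = 46378 kJ/h
Energy balance on cold side (adiabatic exchanger): Q = ṁ_c·Cp_c·(T_c,out − T_c,in)
T_c,out = -33.8 + 46378/(1950 × 2.30) = -23.459 °C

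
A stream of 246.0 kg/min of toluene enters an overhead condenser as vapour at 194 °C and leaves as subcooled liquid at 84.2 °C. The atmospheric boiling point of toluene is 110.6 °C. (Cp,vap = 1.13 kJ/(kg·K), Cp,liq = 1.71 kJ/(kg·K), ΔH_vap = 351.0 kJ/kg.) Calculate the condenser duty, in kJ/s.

Q_c = 2010 kJ/s

vapour 194→110.6 °C: -94.242 kJ/kg
condensation at 110.6 °C: -351 kJ/kg
liquid 110.6→84.2 °C: -45.144 kJ/kg
Δh = -94.242 + -351 + -45.144 = -490.39 kJ/kg
Q = ṁ·Δh = 246.0 kg/min × -490.39 kJ/kg = -120630 kJ/min
|Q| = 2010.6 kW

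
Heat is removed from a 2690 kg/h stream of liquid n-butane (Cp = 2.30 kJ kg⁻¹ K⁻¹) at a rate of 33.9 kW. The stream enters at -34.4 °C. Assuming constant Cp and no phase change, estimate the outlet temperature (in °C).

T_out = -54.1 °C

Q = 33.9 kW = 122040 kJ/h
ΔT = Q/(ṁ·Cp) = 122040/(2690×2.30) = 19.725 K
T_out = -34.4 − 19.725 = -54.125 °C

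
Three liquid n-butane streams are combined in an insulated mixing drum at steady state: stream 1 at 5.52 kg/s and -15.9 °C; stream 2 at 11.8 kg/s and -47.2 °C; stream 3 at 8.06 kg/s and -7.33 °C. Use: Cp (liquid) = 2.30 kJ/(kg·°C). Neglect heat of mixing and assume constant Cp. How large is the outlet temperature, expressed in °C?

T_out = -27.7 °C

No heat crosses the boundary, so H_out = H_in.
Σ ṁᵢCp,ᵢTᵢ = 5.52×2.30×-15.9 + 11.8×2.30×-47.2 + 8.06×2.30×-7.33 = -1618.8
Σ ṁᵢCp,ᵢ = 5.52×2.30 + 11.8×2.30 + 8.06×2.30 = 58.374
T_out = -1618.8 / 58.374 = -27.731 °C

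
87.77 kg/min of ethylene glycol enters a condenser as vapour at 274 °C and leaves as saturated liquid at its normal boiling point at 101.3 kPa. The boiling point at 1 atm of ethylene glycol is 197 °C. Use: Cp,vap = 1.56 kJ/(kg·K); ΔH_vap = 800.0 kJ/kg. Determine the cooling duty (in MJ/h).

vapour 274→197 °C: -120.12 kJ/kg
condensation at 197 °C: -800 kJ/kg
Δh = -120.12 + -800 = -920.12 kJ/kg
Q = ṁ·Δh = 87.77 kg/min × -920.12 kJ/kg = -80759 kJ/min
|Q| = 1346 kW = 4845.5 MJ/h

Q_c = 4850 MJ/h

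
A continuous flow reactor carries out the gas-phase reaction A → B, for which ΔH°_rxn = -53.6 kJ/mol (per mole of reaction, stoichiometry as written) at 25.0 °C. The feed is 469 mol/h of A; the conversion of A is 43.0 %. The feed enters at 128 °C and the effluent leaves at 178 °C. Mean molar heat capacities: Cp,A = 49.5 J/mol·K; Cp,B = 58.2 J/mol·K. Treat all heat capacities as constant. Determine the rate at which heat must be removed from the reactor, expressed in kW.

Extent of reaction ξ = 0.430 × 469 = 201.67 mol/h
Reaction term: ξ·ΔH°_rxn = 201.67 × -53.6 = -10810 kJ/h
Sensible, feed 128→25 °C: -2391.2 kJ/h
Outlet flows (mol/h): A 267.33, B 201.67
Sensible, products 25→178 °C: 3820.4 kJ/h
Q = ΔH = -9380.3 kJ/h = -2.6056 kW
Heat removed = 2.6056 kW

Q_out = 2.61 kW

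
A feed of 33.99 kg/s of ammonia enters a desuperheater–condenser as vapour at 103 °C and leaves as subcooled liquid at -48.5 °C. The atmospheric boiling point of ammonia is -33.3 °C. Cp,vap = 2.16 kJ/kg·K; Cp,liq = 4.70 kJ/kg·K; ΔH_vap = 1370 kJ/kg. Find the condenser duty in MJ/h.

vapour 103→-33.3 °C: -294.41 kJ/kg
condensation at -33.3 °C: -1370 kJ/kg
liquid -33.3→-48.5 °C: -71.44 kJ/kg
Δh = -294.41 + -1370 + -71.44 = -1735.8 kJ/kg
Q = ṁ·Δh = 33.99 kg/s × -1735.8 kJ/kg = -59001 kJ/s
|Q| = 59001 kW = 212410 MJ/h

Q_c = 212000 MJ/h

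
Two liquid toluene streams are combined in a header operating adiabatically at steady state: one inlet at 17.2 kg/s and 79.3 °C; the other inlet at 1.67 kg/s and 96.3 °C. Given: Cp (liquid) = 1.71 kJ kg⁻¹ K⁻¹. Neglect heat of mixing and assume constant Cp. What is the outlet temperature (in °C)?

Adiabatic, steady state ⇒ Σ ṁᵢCp,ᵢ(T_out − Tᵢ) = 0
T_out = Σ ṁᵢCp,ᵢTᵢ / Σ ṁᵢCp,ᵢ
      = 2607.4 / 32.268 = 80.805 °C

T_out = 80.8 °C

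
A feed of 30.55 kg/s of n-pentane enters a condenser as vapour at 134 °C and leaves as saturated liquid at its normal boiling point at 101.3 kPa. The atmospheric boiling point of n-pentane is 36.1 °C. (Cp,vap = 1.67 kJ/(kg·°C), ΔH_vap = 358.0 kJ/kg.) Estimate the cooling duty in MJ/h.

Q_c = 57400 MJ/h

vapour 134→36.1 °C: -163.49 kJ/kg
condensation at 36.1 °C: -358 kJ/kg
Δh = -163.49 + -358 = -521.49 kJ/kg
Q = ṁ·Δh = 30.55 kg/s × -521.49 kJ/kg = -15932 kJ/s
|Q| = 15932 kW = 57354 MJ/h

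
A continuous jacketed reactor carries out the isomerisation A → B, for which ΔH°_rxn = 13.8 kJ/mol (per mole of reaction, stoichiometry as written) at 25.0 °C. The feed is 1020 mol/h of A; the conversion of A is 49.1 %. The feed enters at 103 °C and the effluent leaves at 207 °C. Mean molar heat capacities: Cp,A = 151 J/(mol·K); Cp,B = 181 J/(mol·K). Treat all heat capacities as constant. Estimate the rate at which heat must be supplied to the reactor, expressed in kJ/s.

Q_in = 7.13 kJ/s

Extent of reaction ξ = 0.491 × 1020 = 500.82 mol/h
Reaction term: ξ·ΔH°_rxn = 500.82 × 13.8 = 6911.3 kJ/h
Sensible, feed 103→25 °C: -12014 kJ/h
Outlet flows (mol/h): A 519.18, B 500.82
Sensible, products 25→207 °C: 30766 kJ/h
Q = ΔH = 25664 kJ/h = 7.1289 kW
Heat supplied = 7.1289 kJ/s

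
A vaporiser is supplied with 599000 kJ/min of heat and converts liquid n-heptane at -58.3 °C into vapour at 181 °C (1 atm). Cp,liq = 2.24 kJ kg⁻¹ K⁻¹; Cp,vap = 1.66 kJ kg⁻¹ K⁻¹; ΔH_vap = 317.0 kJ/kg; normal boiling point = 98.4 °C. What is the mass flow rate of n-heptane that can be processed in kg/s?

ṁ = 12.4 kg/s

Δh = 2.24×(98.4−-58.3) + 317.0 + 1.66×(181−98.4) = 805.12 kJ/kg
Q = 599000 kJ/min = 9983.3 kJ/s = 9983.3 kJ/s
ṁ = Q/Δh = 9983.3 / 805.12 = 12.4 kg/s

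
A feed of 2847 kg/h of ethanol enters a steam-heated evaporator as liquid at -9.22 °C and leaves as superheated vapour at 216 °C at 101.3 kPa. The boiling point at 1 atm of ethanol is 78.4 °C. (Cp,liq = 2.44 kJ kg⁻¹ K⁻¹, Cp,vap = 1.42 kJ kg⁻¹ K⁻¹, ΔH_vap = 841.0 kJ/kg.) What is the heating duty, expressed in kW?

Q = 989 kW

liquid -9.22→78.4 °C: 213.79 kJ/kg
vaporisation at 78.4 °C: 841 kJ/kg
vapour 78.4→216 °C: 195.39 kJ/kg
Δh = 213.79 + 841 + 195.39 = 1250.2 kJ/kg
Q = ṁ·Δh = 2847 kg/h × 1250.2 kJ/kg = 3.5593e+06 kJ/h
|Q| = 988.69 kW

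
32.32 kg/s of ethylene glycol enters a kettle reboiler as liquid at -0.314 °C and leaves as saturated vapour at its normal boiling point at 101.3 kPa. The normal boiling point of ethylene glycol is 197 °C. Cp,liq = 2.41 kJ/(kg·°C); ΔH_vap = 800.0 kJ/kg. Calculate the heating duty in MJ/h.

liquid -0.314→197 °C: 475.53 kJ/kg
vaporisation at 197 °C: 800 kJ/kg
Δh = 475.53 + 800 = 1275.5 kJ/kg
Q = ṁ·Δh = 32.32 kg/s × 1275.5 kJ/kg = 41225 kJ/s
|Q| = 41225 kW = 148410 MJ/h

Q = 148000 MJ/h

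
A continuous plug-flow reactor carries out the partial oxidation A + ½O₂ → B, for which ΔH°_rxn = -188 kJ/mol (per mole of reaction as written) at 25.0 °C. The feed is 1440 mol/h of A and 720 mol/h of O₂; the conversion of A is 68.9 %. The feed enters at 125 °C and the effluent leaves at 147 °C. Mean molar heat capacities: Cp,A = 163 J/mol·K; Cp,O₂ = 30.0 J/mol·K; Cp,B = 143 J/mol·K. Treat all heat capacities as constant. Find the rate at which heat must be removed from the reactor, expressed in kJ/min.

Q_out = 3090 kJ/min

Extent of reaction ξ = 0.689 × 1440 = 992.16 mol/h
Reaction term: ξ·ΔH°_rxn = 992.16 × -188 = -186530 kJ/h
Sensible, feed 125→25 °C: -25632 kJ/h
Outlet flows (mol/h): A 447.84, O₂ 223.92, B 992.16
Sensible, products 25→147 °C: 27035 kJ/h
Q = ΔH = -185120 kJ/h = -51.423 kW
Heat removed = 3085.4 kJ/min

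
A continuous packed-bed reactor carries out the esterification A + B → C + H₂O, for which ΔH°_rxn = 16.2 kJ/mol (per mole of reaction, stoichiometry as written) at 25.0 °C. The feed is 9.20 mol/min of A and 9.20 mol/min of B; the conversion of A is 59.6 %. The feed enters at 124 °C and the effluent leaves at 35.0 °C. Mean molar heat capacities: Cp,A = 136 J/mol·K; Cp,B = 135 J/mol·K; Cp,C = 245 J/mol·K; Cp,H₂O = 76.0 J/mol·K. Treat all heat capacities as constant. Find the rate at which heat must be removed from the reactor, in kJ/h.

Q_out = 7820 kJ/h

Extent of reaction ξ = 0.596 × 9.20 = 5.4832 mol/min
Reaction term: ξ·ΔH°_rxn = 5.4832 × 16.2 = 88.828 kJ/min
Sensible, feed 124→25 °C: -246.83 kJ/min
Outlet flows (mol/min): A 3.7168, B 3.7168, C 5.4832, H₂O 5.4832
Sensible, products 25→35.0 °C: 27.674 kJ/min
Q = ΔH = -130.33 kJ/min = -2.1721 kW
Heat removed = 7819.5 kJ/h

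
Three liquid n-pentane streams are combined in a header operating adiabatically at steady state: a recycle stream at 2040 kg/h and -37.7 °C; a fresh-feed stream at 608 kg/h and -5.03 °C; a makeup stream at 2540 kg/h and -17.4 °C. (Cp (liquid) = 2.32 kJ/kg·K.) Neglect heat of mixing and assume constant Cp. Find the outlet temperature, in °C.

T_out = -23.9 °C

Energy balance with Q = 0: Σ ṁᵢCp,ᵢ(T_out − Tᵢ) = 0
T_out = Σ ṁᵢCp,ᵢTᵢ / Σ ṁᵢCp,ᵢ
      = -288060 / 12036 = -23.933 °C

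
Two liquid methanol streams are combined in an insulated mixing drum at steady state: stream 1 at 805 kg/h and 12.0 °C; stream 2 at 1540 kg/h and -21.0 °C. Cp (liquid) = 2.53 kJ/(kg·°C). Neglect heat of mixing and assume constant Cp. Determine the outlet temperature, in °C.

Energy balance with Q = 0: Σ ṁᵢCp,ᵢ(T_out − Tᵢ) = 0
T_out = Σ ṁᵢCp,ᵢTᵢ / Σ ṁᵢCp,ᵢ
      = -57380 / 5932.8 = -9.6716 °C

T_out = -9.67 °C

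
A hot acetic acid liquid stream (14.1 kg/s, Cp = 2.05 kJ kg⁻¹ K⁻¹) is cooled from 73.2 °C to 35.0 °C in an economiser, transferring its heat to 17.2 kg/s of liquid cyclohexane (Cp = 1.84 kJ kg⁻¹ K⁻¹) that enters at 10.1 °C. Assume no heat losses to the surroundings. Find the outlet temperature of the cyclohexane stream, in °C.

Heat released by hot stream: Q = 14.1 × 2.05 × (73.2 − 35.0) = 1104.2 kJ/s
Energy balance on cold side (adiabatic exchanger): Q = ṁ_c·Cp_c·(T_c,out − T_c,in)
T_c,out = 10.1 + 1104.2/(17.2 × 1.84) = 44.989 °C

T_c,out = 45.0 °C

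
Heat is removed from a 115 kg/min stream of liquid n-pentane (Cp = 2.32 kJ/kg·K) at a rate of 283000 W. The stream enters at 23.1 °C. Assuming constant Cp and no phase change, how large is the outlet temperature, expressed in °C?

T_out = -40.5 °C

Q = 283000 W = 16980 kJ/min
ΔT = Q/(ṁ·Cp) = 16980/(115×2.32) = 63.643 K
T_out = 23.1 − 63.643 = -40.543 °C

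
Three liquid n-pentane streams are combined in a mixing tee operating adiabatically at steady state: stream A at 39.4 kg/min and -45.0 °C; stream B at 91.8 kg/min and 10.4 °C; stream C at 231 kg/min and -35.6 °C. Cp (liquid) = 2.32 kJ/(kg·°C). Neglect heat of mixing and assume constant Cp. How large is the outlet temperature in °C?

Adiabatic, steady state ⇒ Σ ṁᵢCp,ᵢ(T_out − Tᵢ) = 0
T_out = Σ ṁᵢCp,ᵢTᵢ / Σ ṁᵢCp,ᵢ
      = -20977 / 840.3 = -24.964 °C

T_out = -25.0 °C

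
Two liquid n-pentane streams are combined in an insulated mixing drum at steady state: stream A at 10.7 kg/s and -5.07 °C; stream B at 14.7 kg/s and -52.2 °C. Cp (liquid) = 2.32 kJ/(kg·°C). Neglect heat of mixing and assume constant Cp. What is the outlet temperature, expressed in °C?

T_out = -32.3 °C

Adiabatic, steady state ⇒ Σ ṁᵢCp,ᵢ(T_out − Tᵢ) = 0
T_out = Σ ṁᵢCp,ᵢTᵢ / Σ ṁᵢCp,ᵢ
      = -1906.1 / 58.928 = -32.346 °C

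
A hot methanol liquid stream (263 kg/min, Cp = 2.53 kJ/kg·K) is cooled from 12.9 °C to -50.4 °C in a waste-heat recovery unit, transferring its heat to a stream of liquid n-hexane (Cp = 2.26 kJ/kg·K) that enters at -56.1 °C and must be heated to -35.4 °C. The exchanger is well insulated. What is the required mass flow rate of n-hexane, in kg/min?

Heat released by hot stream: Q = 263 × 2.53 × (12.9 − -50.4) = 42119 kJ/min
Energy balance on cold side (adiabatic exchanger): Q = ṁ_c·Cp_c·(T_c,out − T_c,in)
ṁ_c = 42119 / [2.26 × (-35.4 − -56.1)] = 900.33 kg/min

ṁ_c = 900 kg/min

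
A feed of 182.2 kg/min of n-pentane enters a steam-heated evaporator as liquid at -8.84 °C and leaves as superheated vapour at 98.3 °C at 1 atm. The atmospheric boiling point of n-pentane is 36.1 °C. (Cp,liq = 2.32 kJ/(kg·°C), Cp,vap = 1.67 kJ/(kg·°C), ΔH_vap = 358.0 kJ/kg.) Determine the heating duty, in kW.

liquid -8.84→36.1 °C: 104.26 kJ/kg
vaporisation at 36.1 °C: 358 kJ/kg
vapour 36.1→98.3 °C: 103.87 kJ/kg
Δh = 104.26 + 358 + 103.87 = 566.13 kJ/kg
Q = ṁ·Δh = 182.2 kg/min × 566.13 kJ/kg = 103150 kJ/min
|Q| = 1719.2 kW

Q = 1720 kW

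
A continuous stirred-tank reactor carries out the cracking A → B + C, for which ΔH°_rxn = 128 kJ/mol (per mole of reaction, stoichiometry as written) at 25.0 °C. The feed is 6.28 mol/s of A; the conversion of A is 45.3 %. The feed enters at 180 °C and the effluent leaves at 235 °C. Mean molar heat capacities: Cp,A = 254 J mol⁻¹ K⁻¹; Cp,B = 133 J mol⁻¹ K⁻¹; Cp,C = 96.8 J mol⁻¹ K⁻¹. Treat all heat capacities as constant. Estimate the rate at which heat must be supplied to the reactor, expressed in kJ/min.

Q_in = 26200 kJ/min

Extent of reaction ξ = 0.453 × 6.28 = 2.8448 mol/s
Reaction term: ξ·ΔH°_rxn = 2.8448 × 128 = 364.14 kJ/s
Sensible, feed 180→25 °C: -247.24 kJ/s
Outlet flows (mol/s): A 3.4352, B 2.8448, C 2.8448
Sensible, products 25→235 °C: 320.52 kJ/s
Q = ΔH = 437.41 kJ/s = 437.41 kW
Heat supplied = 26245 kJ/min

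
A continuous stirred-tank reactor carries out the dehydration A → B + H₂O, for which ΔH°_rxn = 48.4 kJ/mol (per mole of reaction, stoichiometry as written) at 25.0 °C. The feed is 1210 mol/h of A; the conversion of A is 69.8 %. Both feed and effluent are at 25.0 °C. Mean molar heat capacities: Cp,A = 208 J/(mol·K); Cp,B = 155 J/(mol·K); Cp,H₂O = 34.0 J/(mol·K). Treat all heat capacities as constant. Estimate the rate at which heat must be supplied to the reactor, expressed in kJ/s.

Extent of reaction ξ = 0.698 × 1210 = 844.58 mol/h
Reaction term: ξ·ΔH°_rxn = 844.58 × 48.4 = 40878 kJ/h
Q = ΔH = 40878 kJ/h = 11.355 kW
Heat supplied = 11.355 kJ/s

Q_in = 11.4 kJ/s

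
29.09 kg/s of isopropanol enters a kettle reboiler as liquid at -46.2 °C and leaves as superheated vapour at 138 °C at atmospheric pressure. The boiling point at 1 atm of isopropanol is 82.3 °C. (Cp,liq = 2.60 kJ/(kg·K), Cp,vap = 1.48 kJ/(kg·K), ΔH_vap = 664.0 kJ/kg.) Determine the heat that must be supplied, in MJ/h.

Q = 113000 MJ/h

liquid -46.2→82.3 °C: 334.1 kJ/kg
vaporisation at 82.3 °C: 664 kJ/kg
vapour 82.3→138 °C: 82.436 kJ/kg
Δh = 334.1 + 664 + 82.436 = 1080.5 kJ/kg
Q = ṁ·Δh = 29.09 kg/s × 1080.5 kJ/kg = 31433 kJ/s
|Q| = 31433 kW = 113160 MJ/h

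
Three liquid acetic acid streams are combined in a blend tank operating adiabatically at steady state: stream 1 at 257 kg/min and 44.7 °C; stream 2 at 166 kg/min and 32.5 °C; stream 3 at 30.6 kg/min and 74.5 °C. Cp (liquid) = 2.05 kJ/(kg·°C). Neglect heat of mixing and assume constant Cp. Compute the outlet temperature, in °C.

T_out = 42.2 °C

Adiabatic, steady state ⇒ Σ ṁᵢCp,ᵢ(T_out − Tᵢ) = 0
T_out = Σ ṁᵢCp,ᵢTᵢ / Σ ṁᵢCp,ᵢ
      = 39283 / 929.88 = 42.246 °C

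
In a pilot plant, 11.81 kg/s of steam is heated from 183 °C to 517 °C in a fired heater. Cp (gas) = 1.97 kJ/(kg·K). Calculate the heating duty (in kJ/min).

Q = 466000 kJ/min

Q = ṁ·Cp·ΔT = 11.81 × 1.97 × (517 − 183) = 7770.7 kJ/s
Heating duty = 466240 kJ/min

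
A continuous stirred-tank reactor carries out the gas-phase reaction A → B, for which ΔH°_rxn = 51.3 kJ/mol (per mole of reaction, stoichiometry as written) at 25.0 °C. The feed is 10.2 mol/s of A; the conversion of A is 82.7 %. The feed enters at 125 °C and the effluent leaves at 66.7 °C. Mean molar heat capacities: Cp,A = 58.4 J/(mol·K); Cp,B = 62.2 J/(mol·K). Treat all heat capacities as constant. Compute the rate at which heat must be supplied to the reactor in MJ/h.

Q_in = 1440 MJ/h

Extent of reaction ξ = 0.827 × 10.2 = 8.4354 mol/s
Reaction term: ξ·ΔH°_rxn = 8.4354 × 51.3 = 432.74 kJ/s
Sensible, feed 125→25 °C: -59.568 kJ/s
Outlet flows (mol/s): A 1.7646, B 8.4354
Sensible, products 25→66.7 °C: 26.177 kJ/s
Q = ΔH = 399.34 kJ/s = 399.34 kW
Heat supplied = 1437.6 MJ/h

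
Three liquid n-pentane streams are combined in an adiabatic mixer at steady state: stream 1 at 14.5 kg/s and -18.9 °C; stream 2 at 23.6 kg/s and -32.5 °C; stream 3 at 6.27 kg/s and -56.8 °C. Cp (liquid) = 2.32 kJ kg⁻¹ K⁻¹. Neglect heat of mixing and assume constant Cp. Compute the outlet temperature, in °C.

T_out = -31.5 °C

Energy balance with Q = 0: Σ ṁᵢCp,ᵢ(T_out − Tᵢ) = 0
Σ ṁᵢCp,ᵢTᵢ = 14.5×2.32×-18.9 + 23.6×2.32×-32.5 + 6.27×2.32×-56.8 = -3241.5
Σ ṁᵢCp,ᵢ = 14.5×2.32 + 23.6×2.32 + 6.27×2.32 = 102.94
T_out = -3241.5 / 102.94 = -31.489 °C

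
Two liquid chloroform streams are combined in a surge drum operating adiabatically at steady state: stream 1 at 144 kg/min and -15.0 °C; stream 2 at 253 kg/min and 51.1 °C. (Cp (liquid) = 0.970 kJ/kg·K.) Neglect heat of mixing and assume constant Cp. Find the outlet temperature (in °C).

Adiabatic, steady state ⇒ Σ ṁᵢCp,ᵢ(T_out − Tᵢ) = 0
Σ ṁᵢCp,ᵢTᵢ = 144×0.970×-15.0 + 253×0.970×51.1 = 10445
Σ ṁᵢCp,ᵢ = 144×0.970 + 253×0.970 = 385.09
T_out = 10445 / 385.09 = 27.124 °C

T_out = 27.1 °C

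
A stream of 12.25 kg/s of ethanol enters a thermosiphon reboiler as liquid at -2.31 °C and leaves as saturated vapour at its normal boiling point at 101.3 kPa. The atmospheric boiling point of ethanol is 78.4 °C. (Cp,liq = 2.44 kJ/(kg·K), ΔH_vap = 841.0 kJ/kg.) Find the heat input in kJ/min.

liquid -2.31→78.4 °C: 196.93 kJ/kg
vaporisation at 78.4 °C: 841 kJ/kg
Δh = 196.93 + 841 = 1037.9 kJ/kg
Q = ṁ·Δh = 12.25 kg/s × 1037.9 kJ/kg = 12715 kJ/s
|Q| = 12715 kW = 762880 kJ/min

Q = 763000 kJ/min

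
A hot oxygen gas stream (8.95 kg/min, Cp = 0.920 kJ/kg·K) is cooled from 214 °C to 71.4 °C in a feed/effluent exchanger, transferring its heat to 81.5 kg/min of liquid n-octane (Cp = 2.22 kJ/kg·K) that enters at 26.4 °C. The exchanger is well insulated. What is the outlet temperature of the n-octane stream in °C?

T_c,out = 32.9 °C

Heat released by hot stream: Q = 8.95 × 0.920 × (214 − 71.4) = 1174.2 kJ/min
Energy balance on cold side (adiabatic exchanger): Q = ṁ_c·Cp_c·(T_c,out − T_c,in)
T_c,out = 26.4 + 1174.2/(81.5 × 2.22) = 32.89 °C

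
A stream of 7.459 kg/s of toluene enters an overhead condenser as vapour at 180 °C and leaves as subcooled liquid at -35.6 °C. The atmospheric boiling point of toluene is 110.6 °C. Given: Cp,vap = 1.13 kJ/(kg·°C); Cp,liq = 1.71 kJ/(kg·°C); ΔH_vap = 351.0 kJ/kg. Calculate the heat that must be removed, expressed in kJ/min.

vapour 180→110.6 °C: -78.422 kJ/kg
condensation at 110.6 °C: -351 kJ/kg
liquid 110.6→-35.6 °C: -250 kJ/kg
Δh = -78.422 + -351 + -250 = -679.42 kJ/kg
Q = ṁ·Δh = 7.459 kg/s × -679.42 kJ/kg = -5067.8 kJ/s
|Q| = 5067.8 kW = 304070 kJ/min

Q_c = 304000 kJ/min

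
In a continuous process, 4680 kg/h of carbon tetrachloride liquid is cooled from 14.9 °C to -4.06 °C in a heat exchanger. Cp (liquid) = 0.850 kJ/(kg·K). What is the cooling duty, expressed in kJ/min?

Q_c = 1260 kJ/min

Q = ṁ·Cp·ΔT = 4680 × 0.850 × (-4.06 − 14.9) = -75423 kJ/h
Converting: 75423 / 3600 s = 20.951 kW
Cooling duty = 1257 kJ/min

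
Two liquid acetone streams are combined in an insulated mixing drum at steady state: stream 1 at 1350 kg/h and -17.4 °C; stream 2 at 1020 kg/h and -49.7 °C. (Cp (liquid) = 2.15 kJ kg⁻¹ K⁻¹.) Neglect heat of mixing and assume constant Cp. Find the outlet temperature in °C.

No heat crosses the boundary, so H_out = H_in.
Σ ṁᵢCp,ᵢTᵢ = 1350×2.15×-17.4 + 1020×2.15×-49.7 = -159500
Σ ṁᵢCp,ᵢ = 1350×2.15 + 1020×2.15 = 5095.5
T_out = -159500 / 5095.5 = -31.301 °C

T_out = -31.3 °C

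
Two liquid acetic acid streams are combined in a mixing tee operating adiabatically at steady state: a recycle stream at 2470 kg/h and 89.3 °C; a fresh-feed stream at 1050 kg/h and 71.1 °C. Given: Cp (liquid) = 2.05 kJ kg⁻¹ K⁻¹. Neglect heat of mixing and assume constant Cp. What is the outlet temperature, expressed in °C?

Energy balance with Q = 0: Σ ṁᵢCp,ᵢ(T_out − Tᵢ) = 0
T_out = Σ ṁᵢCp,ᵢTᵢ / Σ ṁᵢCp,ᵢ
      = 605210 / 7216 = 83.871 °C

T_out = 83.9 °C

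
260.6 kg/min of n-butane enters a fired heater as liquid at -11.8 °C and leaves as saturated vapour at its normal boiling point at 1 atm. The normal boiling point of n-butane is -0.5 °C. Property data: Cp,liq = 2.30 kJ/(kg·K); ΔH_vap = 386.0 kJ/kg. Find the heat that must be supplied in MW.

Q = 1.79 MW

liquid -11.8→-0.5 °C: 25.99 kJ/kg
vaporisation at -0.5 °C: 386 kJ/kg
Δh = 25.99 + 386 = 411.99 kJ/kg
Q = ṁ·Δh = 260.6 kg/min × 411.99 kJ/kg = 107360 kJ/min
|Q| = 1789.4 kW = 1.7894 MW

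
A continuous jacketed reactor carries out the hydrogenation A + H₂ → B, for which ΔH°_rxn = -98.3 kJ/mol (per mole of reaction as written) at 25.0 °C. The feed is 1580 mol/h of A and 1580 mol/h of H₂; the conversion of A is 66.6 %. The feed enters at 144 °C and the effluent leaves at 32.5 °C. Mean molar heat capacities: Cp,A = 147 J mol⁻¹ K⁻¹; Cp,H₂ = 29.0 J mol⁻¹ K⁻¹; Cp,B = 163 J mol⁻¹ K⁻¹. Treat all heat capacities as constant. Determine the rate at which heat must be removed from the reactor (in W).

Extent of reaction ξ = 0.666 × 1580 = 1052.3 mol/h
Reaction term: ξ·ΔH°_rxn = 1052.3 × -98.3 = -103440 kJ/h
Sensible, feed 144→25 °C: -33092 kJ/h
Outlet flows (mol/h): A 527.72, H₂ 527.72, B 1052.3
Sensible, products 25→32.5 °C: 1983 kJ/h
Q = ΔH = -134550 kJ/h = -37.374 kW
Heat removed = 37374 W

Q_out = 37400 W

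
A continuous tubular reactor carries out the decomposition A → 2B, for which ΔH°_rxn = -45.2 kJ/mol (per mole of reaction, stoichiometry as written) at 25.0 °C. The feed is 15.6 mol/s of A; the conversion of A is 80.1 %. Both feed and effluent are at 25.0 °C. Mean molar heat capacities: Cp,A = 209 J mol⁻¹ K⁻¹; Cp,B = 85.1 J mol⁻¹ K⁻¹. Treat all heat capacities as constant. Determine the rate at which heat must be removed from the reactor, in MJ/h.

Extent of reaction ξ = 0.801 × 15.6 = 12.496 mol/s
Reaction term: ξ·ΔH°_rxn = 12.496 × -45.2 = -564.8 kJ/s
Q = ΔH = -564.8 kJ/s = -564.8 kW
Heat removed = 2033.3 MJ/h

Q_out = 2030 MJ/h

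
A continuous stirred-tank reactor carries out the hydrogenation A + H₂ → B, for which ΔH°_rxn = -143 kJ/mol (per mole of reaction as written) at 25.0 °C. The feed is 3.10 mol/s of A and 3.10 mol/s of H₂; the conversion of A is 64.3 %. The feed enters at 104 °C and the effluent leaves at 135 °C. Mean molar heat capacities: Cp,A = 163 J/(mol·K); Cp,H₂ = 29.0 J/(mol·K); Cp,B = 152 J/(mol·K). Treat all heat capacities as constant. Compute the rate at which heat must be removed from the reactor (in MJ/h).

Q_out = 991 MJ/h

Extent of reaction ξ = 0.643 × 3.10 = 1.9933 mol/s
Reaction term: ξ·ΔH°_rxn = 1.9933 × -143 = -285.04 kJ/s
Sensible, feed 104→25 °C: -47.021 kJ/s
Outlet flows (mol/s): A 1.1067, H₂ 1.1067, B 1.9933
Sensible, products 25→135 °C: 56.701 kJ/s
Q = ΔH = -275.36 kJ/s = -275.36 kW
Heat removed = 991.3 MJ/h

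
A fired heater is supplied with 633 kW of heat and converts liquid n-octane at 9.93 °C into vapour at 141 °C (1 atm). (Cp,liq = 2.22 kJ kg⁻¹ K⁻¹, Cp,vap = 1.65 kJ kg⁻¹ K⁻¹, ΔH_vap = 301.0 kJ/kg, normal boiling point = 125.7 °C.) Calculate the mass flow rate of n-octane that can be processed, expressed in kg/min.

Δh = 2.22×(125.7−9.93) + 301.0 + 1.65×(141−125.7) = 583.25 kJ/kg
Q = 633 kW = 633 kJ/s = 37980 kJ/min
ṁ = Q/Δh = 37980 / 583.25 = 65.117 kg/min

ṁ = 65.1 kg/min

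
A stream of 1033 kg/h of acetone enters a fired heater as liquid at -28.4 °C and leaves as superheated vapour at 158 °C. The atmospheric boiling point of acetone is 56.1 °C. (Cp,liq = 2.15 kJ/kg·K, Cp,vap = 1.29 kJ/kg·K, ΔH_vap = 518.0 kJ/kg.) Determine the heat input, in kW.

Q = 238 kW

liquid -28.4→56.1 °C: 181.67 kJ/kg
vaporisation at 56.1 °C: 518 kJ/kg
vapour 56.1→158 °C: 131.45 kJ/kg
Δh = 181.67 + 518 + 131.45 = 831.13 kJ/kg
Q = ṁ·Δh = 1033 kg/h × 831.13 kJ/kg = 858550 kJ/h
|Q| = 238.49 kW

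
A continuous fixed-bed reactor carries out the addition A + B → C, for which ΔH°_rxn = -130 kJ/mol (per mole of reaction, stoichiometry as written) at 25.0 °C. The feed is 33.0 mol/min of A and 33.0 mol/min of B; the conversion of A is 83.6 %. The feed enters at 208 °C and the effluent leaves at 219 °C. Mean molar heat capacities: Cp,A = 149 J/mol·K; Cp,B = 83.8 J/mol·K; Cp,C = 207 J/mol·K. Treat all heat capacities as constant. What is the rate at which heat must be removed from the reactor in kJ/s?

Q_out = 60.7 kJ/s

Extent of reaction ξ = 0.836 × 33.0 = 27.588 mol/min
Reaction term: ξ·ΔH°_rxn = 27.588 × -130 = -3586.4 kJ/min
Sensible, feed 208→25 °C: -1405.9 kJ/min
Outlet flows (mol/min): A 5.412, B 5.412, C 27.588
Sensible, products 25→219 °C: 1352.3 kJ/min
Q = ΔH = -3640 kJ/min = -60.667 kW
Heat removed = 60.667 kJ/s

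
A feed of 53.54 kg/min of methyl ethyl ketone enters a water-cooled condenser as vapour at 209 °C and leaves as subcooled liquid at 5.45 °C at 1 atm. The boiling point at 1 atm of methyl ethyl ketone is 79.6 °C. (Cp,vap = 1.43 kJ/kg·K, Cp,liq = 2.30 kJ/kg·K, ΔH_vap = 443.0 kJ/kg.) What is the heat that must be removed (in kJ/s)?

Q_c = 713 kJ/s

vapour 209→79.6 °C: -185.04 kJ/kg
condensation at 79.6 °C: -443 kJ/kg
liquid 79.6→5.45 °C: -170.54 kJ/kg
Δh = -185.04 + -443 + -170.54 = -798.59 kJ/kg
Q = ṁ·Δh = 53.54 kg/min × -798.59 kJ/kg = -42756 kJ/min
|Q| = 712.61 kW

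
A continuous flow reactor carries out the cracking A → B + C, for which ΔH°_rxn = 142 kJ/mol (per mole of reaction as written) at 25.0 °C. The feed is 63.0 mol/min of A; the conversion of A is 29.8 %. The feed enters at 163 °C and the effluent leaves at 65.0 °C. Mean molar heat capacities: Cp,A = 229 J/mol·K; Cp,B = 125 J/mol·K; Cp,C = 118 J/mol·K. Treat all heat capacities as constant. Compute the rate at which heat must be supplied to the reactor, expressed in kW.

Q_in = 21.0 kW

Extent of reaction ξ = 0.298 × 63.0 = 18.774 mol/min
Reaction term: ξ·ΔH°_rxn = 18.774 × 142 = 2665.9 kJ/min
Sensible, feed 163→25 °C: -1990.9 kJ/min
Outlet flows (mol/min): A 44.226, B 18.774, C 18.774
Sensible, products 25→65.0 °C: 587.59 kJ/min
Q = ΔH = 1262.6 kJ/min = 21.043 kW
Heat supplied = 21.043 kW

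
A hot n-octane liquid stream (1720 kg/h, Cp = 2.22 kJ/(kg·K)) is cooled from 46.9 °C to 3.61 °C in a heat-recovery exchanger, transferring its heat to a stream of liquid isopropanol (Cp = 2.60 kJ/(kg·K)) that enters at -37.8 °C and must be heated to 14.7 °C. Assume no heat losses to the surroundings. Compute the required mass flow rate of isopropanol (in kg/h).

ṁ_c = 1210 kg/h

Heat released by hot stream: Q = 1720 × 2.22 × (46.9 − 3.61) = 165300 kJ/h
Energy balance on cold side (adiabatic exchanger): Q = ṁ_c·Cp_c·(T_c,out − T_c,in)
ṁ_c = 165300 / [2.60 × (14.7 − -37.8)] = 1211 kg/h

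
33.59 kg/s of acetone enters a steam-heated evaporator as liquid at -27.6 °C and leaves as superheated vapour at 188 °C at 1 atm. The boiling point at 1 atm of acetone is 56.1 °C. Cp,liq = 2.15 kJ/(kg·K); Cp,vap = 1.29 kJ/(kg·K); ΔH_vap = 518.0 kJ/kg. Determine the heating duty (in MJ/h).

Q = 105000 MJ/h

liquid -27.6→56.1 °C: 179.96 kJ/kg
vaporisation at 56.1 °C: 518 kJ/kg
vapour 56.1→188 °C: 170.15 kJ/kg
Δh = 179.96 + 518 + 170.15 = 868.11 kJ/kg
Q = ṁ·Δh = 33.59 kg/s × 868.11 kJ/kg = 29160 kJ/s
|Q| = 29160 kW = 104970 MJ/h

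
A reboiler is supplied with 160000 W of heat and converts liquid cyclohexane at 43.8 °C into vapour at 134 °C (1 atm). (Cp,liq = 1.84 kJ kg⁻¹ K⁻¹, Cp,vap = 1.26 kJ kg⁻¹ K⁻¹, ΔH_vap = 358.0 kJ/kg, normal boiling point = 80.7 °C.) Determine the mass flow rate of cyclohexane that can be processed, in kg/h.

Δh = 1.84×(80.7−43.8) + 358.0 + 1.26×(134−80.7) = 493.05 kJ/kg
Q = 160000 W = 160 kJ/s = 576000 kJ/h
ṁ = Q/Δh = 576000 / 493.05 = 1168.2 kg/h

ṁ = 1170 kg/h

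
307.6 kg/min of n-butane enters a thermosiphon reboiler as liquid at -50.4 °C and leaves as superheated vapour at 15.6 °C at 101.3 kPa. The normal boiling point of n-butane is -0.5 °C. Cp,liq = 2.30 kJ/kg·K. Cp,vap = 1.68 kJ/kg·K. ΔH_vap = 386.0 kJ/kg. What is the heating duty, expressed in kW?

Q = 2710 kW

liquid -50.4→-0.5 °C: 114.77 kJ/kg
vaporisation at -0.5 °C: 386 kJ/kg
vapour -0.5→15.6 °C: 27.048 kJ/kg
Δh = 114.77 + 386 + 27.048 = 527.82 kJ/kg
Q = ṁ·Δh = 307.6 kg/min × 527.82 kJ/kg = 162360 kJ/min
|Q| = 2705.9 kW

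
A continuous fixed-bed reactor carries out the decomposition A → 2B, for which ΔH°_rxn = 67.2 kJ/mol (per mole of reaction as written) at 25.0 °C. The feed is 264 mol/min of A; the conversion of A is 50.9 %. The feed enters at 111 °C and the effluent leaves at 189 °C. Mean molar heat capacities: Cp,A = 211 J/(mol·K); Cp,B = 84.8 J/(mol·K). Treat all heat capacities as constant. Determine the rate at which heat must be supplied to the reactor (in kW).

Q_in = 208 kW

Extent of reaction ξ = 0.509 × 264 = 134.38 mol/min
Reaction term: ξ·ΔH°_rxn = 134.38 × 67.2 = 9030.1 kJ/min
Sensible, feed 111→25 °C: -4790.5 kJ/min
Outlet flows (mol/min): A 129.62, B 268.75
Sensible, products 25→189 °C: 8223.1 kJ/min
Q = ΔH = 12463 kJ/min = 207.71 kW
Heat supplied = 207.71 kW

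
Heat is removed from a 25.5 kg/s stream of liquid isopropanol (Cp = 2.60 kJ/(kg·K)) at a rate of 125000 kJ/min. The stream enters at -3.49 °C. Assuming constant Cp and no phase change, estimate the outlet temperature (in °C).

T_out = -34.9 °C

Q = 125000 kJ/min = 2083.3 kJ/s
ΔT = Q/(ṁ·Cp) = 2083.3/(25.5×2.60) = 31.423 K
T_out = -3.49 − 31.423 = -34.913 °C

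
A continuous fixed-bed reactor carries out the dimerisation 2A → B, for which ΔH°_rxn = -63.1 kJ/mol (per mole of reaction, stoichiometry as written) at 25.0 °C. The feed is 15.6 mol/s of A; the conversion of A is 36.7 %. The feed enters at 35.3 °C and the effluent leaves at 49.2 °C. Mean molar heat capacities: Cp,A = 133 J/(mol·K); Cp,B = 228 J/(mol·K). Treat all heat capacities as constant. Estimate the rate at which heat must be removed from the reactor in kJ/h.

Extent of reaction ξ = 0.367 × 15.6 / 2 = 2.8626 mol/s
Reaction term: ξ·ΔH°_rxn = 2.8626 × -63.1 = -180.63 kJ/s
Sensible, feed 35.3→25 °C: -21.37 kJ/s
Outlet flows (mol/s): A 9.8748, B 2.8626
Sensible, products 25→49.2 °C: 47.578 kJ/s
Q = ΔH = -154.42 kJ/s = -154.42 kW
Heat removed = 555920 kJ/h

Q_out = 556000 kJ/h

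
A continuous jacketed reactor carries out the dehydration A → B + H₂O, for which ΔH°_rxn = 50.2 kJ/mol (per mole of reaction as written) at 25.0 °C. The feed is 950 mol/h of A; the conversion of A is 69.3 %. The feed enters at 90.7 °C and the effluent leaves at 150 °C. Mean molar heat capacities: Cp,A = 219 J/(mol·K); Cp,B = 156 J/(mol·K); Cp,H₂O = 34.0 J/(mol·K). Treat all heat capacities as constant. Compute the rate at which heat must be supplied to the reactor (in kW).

Extent of reaction ξ = 0.693 × 950 = 658.35 mol/h
Reaction term: ξ·ΔH°_rxn = 658.35 × 50.2 = 33049 kJ/h
Sensible, feed 90.7→25 °C: -13669 kJ/h
Outlet flows (mol/h): A 291.65, B 658.35, H₂O 658.35
Sensible, products 25→150 °C: 23620 kJ/h
Q = ΔH = 43000 kJ/h = 11.944 kW
Heat supplied = 11.944 kW

Q_in = 11.9 kW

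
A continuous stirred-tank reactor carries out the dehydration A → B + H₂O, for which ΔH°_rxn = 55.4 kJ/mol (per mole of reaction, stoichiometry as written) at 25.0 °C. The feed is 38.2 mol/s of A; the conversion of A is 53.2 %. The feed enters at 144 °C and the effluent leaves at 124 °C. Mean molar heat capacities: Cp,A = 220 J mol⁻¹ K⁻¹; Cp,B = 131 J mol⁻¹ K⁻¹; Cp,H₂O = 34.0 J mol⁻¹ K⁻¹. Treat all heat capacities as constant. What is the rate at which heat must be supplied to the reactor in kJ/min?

Q_in = 50800 kJ/min

Extent of reaction ξ = 0.532 × 38.2 = 20.322 mol/s
Reaction term: ξ·ΔH°_rxn = 20.322 × 55.4 = 1125.9 kJ/s
Sensible, feed 144→25 °C: -1000.1 kJ/s
Outlet flows (mol/s): A 17.878, B 20.322, H₂O 20.322
Sensible, products 25→124 °C: 721.34 kJ/s
Q = ΔH = 847.13 kJ/s = 847.13 kW
Heat supplied = 50828 kJ/min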